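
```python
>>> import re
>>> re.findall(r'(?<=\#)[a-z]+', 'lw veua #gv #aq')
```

['gv', 'aq']

The `(?=…)`/`(?<=…)` assertion just peeks at neighbouring text; it doesn't advance the match position.
Scanning left to right: at [9:11] → 'gv'; at [13:15] → 'aq'.
No capturing groups, so `findall` returns the 2 full match strings.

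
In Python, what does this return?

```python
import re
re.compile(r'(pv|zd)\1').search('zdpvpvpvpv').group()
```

`\1` is not a pattern — it's the concrete string captured by group 1, re-applied verbatim.
The match spans [2:6] → 'pvpv'.

'pvpv'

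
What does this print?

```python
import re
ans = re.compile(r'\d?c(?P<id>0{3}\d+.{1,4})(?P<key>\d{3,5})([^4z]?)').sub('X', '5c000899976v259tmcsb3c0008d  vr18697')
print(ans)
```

Xmcsb3c0008d  vr18697

The pattern matches optionally a digit, then the literal 'c'; then exactly 3 of the literal '0', then one or more of a digit, then 1 to 4 of any character (captured as 'id'); then 3 to 5 of a digit (captured as 'key'); then optionally any character except [4z] (captured).
Matches: at [0:16] → '5c000899976v259t'.
Each match is replaced by 'X'.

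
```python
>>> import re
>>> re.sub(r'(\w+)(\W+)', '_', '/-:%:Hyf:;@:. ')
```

Pattern: one or more of a word character (captured); then one or more of a non-word character (captured).
Matches: at [5:14] → 'Hyf:;@:. '.
Each match is replaced by '_'.

'/-:%:_'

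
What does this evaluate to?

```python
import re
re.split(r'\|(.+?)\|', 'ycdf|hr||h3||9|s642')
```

['ycdf', 'hr', '', 'h3', '', '9', 's642']

Lazy quantifiers expand one character at a time until the remainder of the pattern can match.
Matches to split on: at [4:8] → '|hr|'; at [8:12] → '|h3|'; at [12:15] → '|9|'.
Because the pattern has a capturing group, `split` also inserts each captured text between the pieces.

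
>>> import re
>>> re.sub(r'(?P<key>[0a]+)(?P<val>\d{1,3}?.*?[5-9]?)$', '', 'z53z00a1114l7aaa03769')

Pattern: one or more of one of [0a] (captured as 'key'); then 1 to 3 of a digit (lazy), then zero or more of any character (lazy), then optionally a character in [5-9] (captured as 'val'); then anchored at the end.
Matches: at [4:21] → '00a1114l7aaa03769'.
Each match is replaced by ''.

'z53z'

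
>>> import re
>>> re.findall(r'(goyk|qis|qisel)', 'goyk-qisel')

`|` is ordered: at each position the engine commits to the first alternative that works.
Walking the string: at [0:4] match 'goyk', group 1 = 'goyk'; at [5:8] match 'qis', group 1 = 'qis'.
`findall` collects group 1 from each match (2 total).

['goyk', 'qis']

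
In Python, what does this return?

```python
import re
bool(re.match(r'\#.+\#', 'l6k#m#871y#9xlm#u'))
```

`re.match` won't scan ahead — the pattern has to work from the very first character.
Here position 0 doesn't satisfy it, so the call returns None, and `bool(None)` is False.

False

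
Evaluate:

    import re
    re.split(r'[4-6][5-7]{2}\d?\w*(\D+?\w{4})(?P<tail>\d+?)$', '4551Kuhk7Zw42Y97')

The pattern matches a character in [4-6], then exactly 2 of a character in [5-7], then optionally a digit; then zero or more of a word character; then one or more of a non-digit (lazy), then exactly 4 of a word character (captured); then one or more of a digit (lazy) (captured as 'tail'); then anchored at the end.
Matches to split on: at [0:16] → '4551Kuhk7Zw42Y97'.
`re.split` interleaves the captured-group text with the surrounding fragments.

['', 'w42Y9', '7', '']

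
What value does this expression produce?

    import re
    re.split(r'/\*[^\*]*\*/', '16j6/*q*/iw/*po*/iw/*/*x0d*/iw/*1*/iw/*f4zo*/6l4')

['16j6', 'iw', 'iw/*', 'iw', 'iw', '6l4']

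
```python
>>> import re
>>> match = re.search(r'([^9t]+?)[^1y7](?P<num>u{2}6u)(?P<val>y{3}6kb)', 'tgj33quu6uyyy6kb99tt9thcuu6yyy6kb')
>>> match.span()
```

(1, 16)

The pattern matches one or more of any character except [9t] (lazy) (captured); then any character except [1y7]; then exactly 2 of the literal 'u', then the literal '6u' (captured as 'num'); then exactly 3 of a literal 'y', then the literal '6kb' (captured as 'val').
Unlike `match`, `search` isn't anchored — it looks for the pattern anywhere in the string.
The match spans [1:16] → 'gj33quu6uyyy6kb'.
Captured: group 1 = 'gj33', group 2 = 'uu6u', group 3 = 'yyy6kb'.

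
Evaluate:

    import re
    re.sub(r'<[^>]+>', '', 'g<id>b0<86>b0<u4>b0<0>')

Matches: at [1:5] → '<id>'; at [7:11] → '<86>'; at [13:17] → '<u4>'; at [19:22] → '<0>'.
Every occurrence is swapped for ''.

'gb0b0b0'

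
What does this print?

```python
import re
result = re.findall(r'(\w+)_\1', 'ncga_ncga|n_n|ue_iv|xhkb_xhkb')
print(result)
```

`\1` has to match the exact text group 1 already captured.
With a single group, `findall` returns only what that group captured — 3 items.

['ncga', 'n', 'xhkb']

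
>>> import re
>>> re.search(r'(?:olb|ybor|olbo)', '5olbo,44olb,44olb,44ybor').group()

'olb'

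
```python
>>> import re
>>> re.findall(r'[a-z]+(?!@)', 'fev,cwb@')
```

['fev', 'cw']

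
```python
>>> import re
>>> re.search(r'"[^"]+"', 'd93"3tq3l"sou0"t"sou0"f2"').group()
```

'"3tq3l"'

`re.search` scans for the first position where the pattern succeeds.
The match spans [3:10] → '"3tq3l"'.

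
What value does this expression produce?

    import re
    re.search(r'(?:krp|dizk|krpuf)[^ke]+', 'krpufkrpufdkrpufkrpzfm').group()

The match spans [0:5] → 'krpuf'.

'krpuf'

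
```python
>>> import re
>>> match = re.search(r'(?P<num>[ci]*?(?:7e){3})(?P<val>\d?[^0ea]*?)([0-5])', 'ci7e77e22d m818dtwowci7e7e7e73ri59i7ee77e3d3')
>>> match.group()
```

'ci7e7e7e73'

The match spans [20:30] → 'ci7e7e7e73'.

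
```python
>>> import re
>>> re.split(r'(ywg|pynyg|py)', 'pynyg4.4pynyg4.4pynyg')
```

['', 'pynyg', '4.4', 'pynyg', '4.4', 'pynyg', '']

`|` is ordered: at each position the engine commits to the first alternative that works.
Matches to split on: at [0:5] → 'pynyg'; at [8:13] → 'pynyg'; at [16:21] → 'pynyg'.
Because the pattern has a capturing group, `split` also inserts each captured text between the pieces.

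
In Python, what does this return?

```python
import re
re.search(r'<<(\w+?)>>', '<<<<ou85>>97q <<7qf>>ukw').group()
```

'<<ou85>>'

The match spans [2:10] → '<<ou85>>'.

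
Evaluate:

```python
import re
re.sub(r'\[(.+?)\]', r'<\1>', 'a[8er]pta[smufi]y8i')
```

Matches: at [1:6] → '[8er]'; at [9:16] → '[smufi]'.
`\1` in the replacement pulls in group 1's text for each match.

'a<8er>pta<smufi>y8i'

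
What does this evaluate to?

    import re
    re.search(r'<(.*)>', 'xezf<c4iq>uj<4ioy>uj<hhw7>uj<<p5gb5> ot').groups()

('c4iq>uj<4ioy>uj<hhw7>uj<<p5gb5',)

`re.search` tries every starting position until one works.
The match spans [4:36] → '<c4iq>uj<4ioy>uj<hhw7>uj<<p5gb5>'.
Captured: group 1 = 'c4iq>uj<4ioy>uj<hhw7>uj<<p5gb5'.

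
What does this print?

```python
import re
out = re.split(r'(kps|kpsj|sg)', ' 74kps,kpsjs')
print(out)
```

[' 74', 'kps', ',', 'kps', 'js']

`|` is ordered: at each position the engine commits to the first alternative that works.
Matches to split on: at [3:6] → 'kps'; at [7:10] → 'kps'.
The group in the pattern means `split` returns the separators' captures alongside the pieces.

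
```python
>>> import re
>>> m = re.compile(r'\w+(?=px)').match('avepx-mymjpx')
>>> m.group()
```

'ave'

The `(?=…)`/`(?<=…)` assertion just peeks at neighbouring text; it doesn't advance the match position.
`match` is anchored at position 0; if the pattern doesn't fit there, it returns None.
The match spans [0:3] → 'ave'.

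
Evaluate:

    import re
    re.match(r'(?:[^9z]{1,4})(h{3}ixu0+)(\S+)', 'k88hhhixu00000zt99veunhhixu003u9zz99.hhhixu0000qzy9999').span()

(0, 54)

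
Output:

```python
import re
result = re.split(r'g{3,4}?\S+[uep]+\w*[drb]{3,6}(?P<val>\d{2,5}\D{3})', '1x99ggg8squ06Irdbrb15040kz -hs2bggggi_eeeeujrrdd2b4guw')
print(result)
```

['1x99', '15040kz ', '-hs2bggggi_eeeeujrrdd2b4guw']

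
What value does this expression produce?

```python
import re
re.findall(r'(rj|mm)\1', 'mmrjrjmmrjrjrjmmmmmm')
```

['rj', 'rj', 'mm']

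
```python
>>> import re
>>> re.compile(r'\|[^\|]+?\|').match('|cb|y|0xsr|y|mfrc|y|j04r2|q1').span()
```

`match` is anchored at position 0; if the pattern doesn't fit there, it returns None.
The match spans [0:4] → '|cb|'.

(0, 4)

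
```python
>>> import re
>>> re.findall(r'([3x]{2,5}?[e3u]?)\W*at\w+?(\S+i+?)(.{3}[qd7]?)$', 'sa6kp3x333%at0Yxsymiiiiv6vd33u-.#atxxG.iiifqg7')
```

A non-greedy quantifier consumes as few characters as it can — just enough that the remainder of the pattern still matches from where it stops; whatever follows it matches normally.
3 groups means the one result is a tuple of 3 captured strings — 1 here.

[('3x333', 'Yxsymiiiiv6vd33u-.#atxxG.iii', 'fqg7')]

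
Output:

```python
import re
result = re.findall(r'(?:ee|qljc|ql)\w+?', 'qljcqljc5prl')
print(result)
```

['qljcq']

Alternation isn't longest-match — the leftmost alternative that fits at this position is chosen.
Scanning left to right: at [0:5] → 'qljcq'.
No capturing groups, so `findall` returns the 1 full match string.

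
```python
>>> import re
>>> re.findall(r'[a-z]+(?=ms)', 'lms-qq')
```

['l']

The positive lookaround only admits positions where the adjacent text matches; those characters stay outside the span.
Walking the string: at [0:1] → 'l'.
`findall` yields the raw match text (1 of them) because the pattern has no groups.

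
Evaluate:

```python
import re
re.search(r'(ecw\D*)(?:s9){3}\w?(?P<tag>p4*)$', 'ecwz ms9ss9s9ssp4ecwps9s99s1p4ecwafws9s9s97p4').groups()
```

The pattern matches the literal 'ecw', then zero or more of a non-digit (captured); then the literal 's9' repeated 3 times, then optionally a word character; then a literal 'p', then zero or more of a literal '4' (captured as 'tag'); then anchored at the end.
`search` walks the string left to right and returns the first match it finds.
The match spans [30:45] → 'ecwafws9s9s97p4'.
Captured: group 1 = 'ecwafw', group 2 = 'p4'.

('ecwafw', 'p4')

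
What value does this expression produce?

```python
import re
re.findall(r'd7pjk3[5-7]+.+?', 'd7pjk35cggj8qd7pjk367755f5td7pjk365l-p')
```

['d7pjk35c', 'd7pjk367755f', 'd7pjk365l']

The pattern matches the literal 'd7p', then the literal 'jk3'; then one or more of a character in [5-7]; then one or more of any character (lazy).
Matches: at [0:8] → 'd7pjk35c'; at [13:25] → 'd7pjk367755f'; at [27:36] → 'd7pjk365l'.
`findall` yields the raw match text (3 of them) because the pattern has no groups.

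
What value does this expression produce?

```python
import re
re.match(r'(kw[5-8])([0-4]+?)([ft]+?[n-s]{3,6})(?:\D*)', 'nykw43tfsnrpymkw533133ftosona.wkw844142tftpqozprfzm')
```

None

`re.match` only tries the pattern at the start of the string.
Here the pattern fails at index 0, so the call returns None.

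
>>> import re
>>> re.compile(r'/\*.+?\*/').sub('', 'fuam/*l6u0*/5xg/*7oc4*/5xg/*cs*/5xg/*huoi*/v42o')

A `+?`/`*?`/`{m,n}?` starts at its minimum and grows only as far as needed for what follows to match.
Matches: at [4:12] → '/*l6u0*/'; at [15:23] → '/*7oc4*/'; at [26:32] → '/*cs*/'; at [35:43] → '/*huoi*/'.
Every occurrence is swapped for ''.

'fuam5xg5xg5xgv42o'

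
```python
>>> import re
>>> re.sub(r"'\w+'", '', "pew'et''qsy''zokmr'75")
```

Matches: at [3:7] → "'et'"; at [7:12] → "'qsy'"; at [12:19] → "'zokmr'".
Every occurrence is swapped for ''.

'pew75'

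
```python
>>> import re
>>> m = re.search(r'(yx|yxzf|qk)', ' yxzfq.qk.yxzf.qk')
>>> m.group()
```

Alternation isn't longest-match — the leftmost alternative that fits at this position is chosen.
The match spans [1:3] → 'yx'.

'yx'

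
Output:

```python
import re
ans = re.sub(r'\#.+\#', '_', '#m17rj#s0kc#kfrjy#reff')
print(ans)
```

Every occurrence is swapped for '_'.

_reff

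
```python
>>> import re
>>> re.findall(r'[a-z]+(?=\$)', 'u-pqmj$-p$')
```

['pqmj', 'p']

Because the assertion is zero-width, the text it checks is not consumed and won't appear in the result.
No capturing groups, so `findall` returns the 2 full match strings.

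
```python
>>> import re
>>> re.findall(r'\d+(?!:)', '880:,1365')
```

Because the assertion is negative and zero-width, positions next to the forbidden text are skipped.
With no groups in the pattern, `findall` gives back each whole match — 2 here.

['88', '1365']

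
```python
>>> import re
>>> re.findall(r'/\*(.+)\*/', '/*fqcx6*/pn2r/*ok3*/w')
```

One capturing group, so `findall` returns just the captured substring from the one match — 1 in all.

['fqcx6*/pn2r/*ok3']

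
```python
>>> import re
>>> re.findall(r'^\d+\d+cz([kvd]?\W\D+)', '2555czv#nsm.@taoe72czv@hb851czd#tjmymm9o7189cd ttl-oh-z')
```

`findall` collects group 1 from the one match (1 total).

['v#nsm.@taoe']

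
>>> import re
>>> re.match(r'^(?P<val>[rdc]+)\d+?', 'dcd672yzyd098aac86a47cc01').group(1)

'dcd'

This matches anchored at the start of the string; then one or more of one of [rdc] (captured as 'val'); then one or more of a digit (lazy).
The `?` after the quantifier makes it lazy — it takes as little as possible before letting the rest of the pattern try.
`re.match` won't scan ahead — the pattern has to work from the very first character.
The match spans [0:4] → 'dcd6'.
Captured: group 1 = 'dcd'.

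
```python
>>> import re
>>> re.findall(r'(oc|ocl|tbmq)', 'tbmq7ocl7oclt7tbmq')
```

Branches in `(...|...)` are attempted left-to-right; the first branch that allows the whole pattern to succeed is taken.
With a single group, `findall` returns only what that group captured — 4 items.

['tbmq', 'oc', 'oc', 'tbmq']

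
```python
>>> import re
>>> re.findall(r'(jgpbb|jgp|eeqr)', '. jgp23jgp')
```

`findall` collects group 1 from each match (2 total).

['jgp', 'jgp']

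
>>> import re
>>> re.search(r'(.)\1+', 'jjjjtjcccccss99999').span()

After group 1 captures some text, `\1` only succeeds where that same text appears again.
Unlike `match`, `search` isn't anchored — it looks for the pattern anywhere in the string.
The match spans [0:4] → 'jjjj'.
Captured: group 1 = 'j'.

(0, 4)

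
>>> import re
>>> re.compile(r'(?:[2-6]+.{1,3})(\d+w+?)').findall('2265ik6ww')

The pattern matches one or more of a character in [2-6], then 1 to 3 of any character (non-capturing group); then one or more of a digit, then one or more of the literal 'w' (lazy) (captured).
A non-greedy quantifier consumes as few characters as it can — just enough that the remainder of the pattern still matches from where it stops; whatever follows it matches normally.
Scanning left to right: at [0:8] match '2265ik6w', group 1 = '6w'.
With a single group, `findall` returns only what that group captured — 1 item.

['6w']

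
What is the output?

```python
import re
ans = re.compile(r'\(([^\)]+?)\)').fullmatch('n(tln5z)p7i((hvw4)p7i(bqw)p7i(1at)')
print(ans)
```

None

`re.fullmatch` requires the pattern to consume the entire string.
Here the string isn't matched end-to-end, so the call returns None.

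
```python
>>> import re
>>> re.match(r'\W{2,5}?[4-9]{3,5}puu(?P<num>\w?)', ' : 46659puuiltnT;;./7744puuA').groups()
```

('i',)

This matches 2 to 5 of a non-word character (lazy), then 3 to 5 of a character in [4-9]; then a literal 'p', then the literal 'uu'; then optionally a word character (captured as 'num').
`re.match` only tries the pattern at the start of the string.
The match spans [0:12] → ' : 46659puui'.
Captured: group 1 = 'i'.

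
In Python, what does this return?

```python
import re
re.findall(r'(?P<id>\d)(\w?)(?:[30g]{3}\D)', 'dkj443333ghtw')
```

[('4', '3')]

Pattern: a digit (captured as 'id'); then optionally a word character (captured); then exactly 3 of one of [30g], then a non-digit (non-capturing group).
Walking the string: at [4:10] match '43333g', groups = ('4', '3').
Multiple groups make `findall` return tuples — one 2-tuple for the one match.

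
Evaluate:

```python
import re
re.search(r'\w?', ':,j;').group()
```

''

The pattern matches optionally a word character.
`search` walks the string left to right and returns the first match it finds.
The match spans [0:0] → ''.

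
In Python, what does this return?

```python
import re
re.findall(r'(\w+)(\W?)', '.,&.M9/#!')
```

This matches one or more of a word character (captured); then optionally a non-word character (captured).
`findall` packs the 2 group values into a tuple for every match.

[('M9', '/')]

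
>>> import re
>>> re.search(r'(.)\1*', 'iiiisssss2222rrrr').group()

'iiii'

The backreference `\1` re-matches whatever the first group consumed, character for character.
`search` walks the string left to right and returns the first match it finds.
The match spans [0:4] → 'iiii'.
Captured: group 1 = 'i'.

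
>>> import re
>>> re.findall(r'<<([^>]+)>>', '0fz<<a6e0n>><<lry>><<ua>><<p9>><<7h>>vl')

['a6e0n', 'lry', 'ua', 'p9', '7h']

With a single group, `findall` returns only what that group captured — 5 items.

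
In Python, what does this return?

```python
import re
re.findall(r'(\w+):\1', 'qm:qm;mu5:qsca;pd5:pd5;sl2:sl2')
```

`\1` has to match the exact text group 1 already captured.
Walking the string: at [0:5] match 'qm:qm', group 1 = 'qm'; at [15:22] match 'pd5:pd5', group 1 = 'pd5'; at [23:30] match 'sl2:sl2', group 1 = 'sl2'.
Because there's exactly one group, `findall` drops the full match and keeps group 1 from each hit.

['qm', 'pd5', 'sl2']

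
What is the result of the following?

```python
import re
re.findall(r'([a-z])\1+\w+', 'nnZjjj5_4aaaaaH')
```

`\1` is not a pattern — it's the concrete string captured by group 1, re-applied verbatim.
Because there's exactly one group, `findall` drops the full match and keeps group 1 from the one hit.

['n']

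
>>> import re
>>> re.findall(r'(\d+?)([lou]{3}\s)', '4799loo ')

[('4799', 'loo ')]

Pattern: one or more of a digit (lazy) (captured); then exactly 3 of one of [lou], then whitespace (captured).
Walking the string: at [0:8] match '4799loo ', groups = ('4799', 'loo ').
With 2 capturing groups, `findall` returns a 2-tuple per match.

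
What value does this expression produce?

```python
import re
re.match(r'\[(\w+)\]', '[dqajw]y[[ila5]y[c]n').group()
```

'[dqajw]'

`re.match` won't scan ahead — the pattern has to work from the very first character.
The match spans [0:7] → '[dqajw]'.
Captured: group 1 = 'dqajw'.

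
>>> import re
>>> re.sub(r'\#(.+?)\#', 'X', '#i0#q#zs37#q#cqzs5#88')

A non-greedy quantifier consumes as few characters as it can — just enough that the remainder of the pattern still matches from where it stops; whatever follows it matches normally.
Every occurrence is swapped for 'X'.

'XqXqX88'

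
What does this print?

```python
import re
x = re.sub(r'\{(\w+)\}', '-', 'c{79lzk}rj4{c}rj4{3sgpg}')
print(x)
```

c-rj4-rj4-

Matches: at [1:8] → '{79lzk}'; at [11:14] → '{c}'; at [17:24] → '{3sgpg}'.
Every occurrence is swapped for '-'.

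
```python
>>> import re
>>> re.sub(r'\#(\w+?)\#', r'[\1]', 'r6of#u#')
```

'r6of[u]'

The replacement refers to a captured group, so each match is rewritten using its own captured text.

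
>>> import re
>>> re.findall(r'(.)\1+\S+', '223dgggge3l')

['2']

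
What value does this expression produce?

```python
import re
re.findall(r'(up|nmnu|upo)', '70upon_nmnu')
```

`|` is ordered: at each position the engine commits to the first alternative that works.
One capturing group, so `findall` returns just the captured substring from each match — 2 in all.

['up', 'nmnu']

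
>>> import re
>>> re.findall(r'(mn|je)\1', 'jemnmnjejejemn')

['mn', 'je']

The backreference `\1` re-matches whatever the first group consumed, character for character.
Walking the string: at [2:6] match 'mnmn', group 1 = 'mn'; at [6:10] match 'jeje', group 1 = 'je'.
One capturing group, so `findall` returns just the captured substring from each match — 2 in all.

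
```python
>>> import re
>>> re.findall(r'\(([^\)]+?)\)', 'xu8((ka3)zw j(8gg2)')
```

Scanning left to right: at [3:9] match '((ka3)', group 1 = '(ka3'; at [13:19] match '(8gg2)', group 1 = '8gg2'.
Because there's exactly one group, `findall` drops the full match and keeps group 1 from each hit.

['(ka3', '8gg2']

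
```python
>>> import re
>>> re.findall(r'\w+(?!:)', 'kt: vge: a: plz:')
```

The negative lookahead/lookbehind blocks any match where the forbidden context is present.
Since nothing is captured, `findall` lists the 3 matched substrings directly.

['k', 'vg', 'pl']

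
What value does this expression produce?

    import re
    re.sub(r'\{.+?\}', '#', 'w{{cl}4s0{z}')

'w#4s0#'

Lazy quantifiers expand one character at a time until the remainder of the pattern can match.
Matches: at [1:6] → '{{cl}'; at [9:12] → '{z}'.
Every occurrence is swapped for '#'.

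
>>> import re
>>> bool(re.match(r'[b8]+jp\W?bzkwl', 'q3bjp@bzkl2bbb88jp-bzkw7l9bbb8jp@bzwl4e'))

False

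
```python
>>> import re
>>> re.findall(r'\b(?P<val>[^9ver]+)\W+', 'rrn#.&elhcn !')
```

['#.', ' ']

The pattern matches a word boundary (`\b`, zero-width); then one or more of any character except [9ver] (captured as 'val'); then one or more of a non-word character.
Matches: at [3:6] match '#.&', group 1 = '#.'; at [11:13] match ' !', group 1 = ' '.
`findall` collects group 1 from each match (2 total).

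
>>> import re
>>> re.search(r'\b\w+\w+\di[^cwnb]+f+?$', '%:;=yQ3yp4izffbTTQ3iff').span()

The pattern matches a word boundary (`\b`, zero-width); then one or more of a word character; then one or more of a word character; then a digit, then the literal 'i', then one or more of any character except [cwnb]; then one or more of a literal 'f' (lazy); then anchored at the end.
Unlike `match`, `search` isn't anchored — it looks for the pattern anywhere in the string.
The match spans [4:22] → 'yQ3yp4izffbTTQ3iff'.

(4, 22)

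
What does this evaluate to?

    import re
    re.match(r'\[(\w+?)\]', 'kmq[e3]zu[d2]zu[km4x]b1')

`re.match` won't scan ahead — the pattern has to work from the very first character.
Here position 0 doesn't satisfy it, so the call returns None.

None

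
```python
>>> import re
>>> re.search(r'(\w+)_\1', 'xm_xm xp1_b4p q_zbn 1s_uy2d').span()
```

(0, 5)

`\1` is not a pattern — it's the concrete string captured by group 1, re-applied verbatim.
`search` walks the string left to right and returns the first match it finds.
The match spans [0:5] → 'xm_xm'.
Captured: group 1 = 'xm'.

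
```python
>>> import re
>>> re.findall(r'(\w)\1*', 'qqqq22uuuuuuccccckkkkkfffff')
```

A backreference is literal: `\1` must see the identical characters the first group matched.
Walking the string: at [0:4] match 'qqqq', group 1 = 'q'; at [4:6] match '22', group 1 = '2'; at [6:12] match 'uuuuuu', group 1 = 'u'; at [12:17] match 'ccccc', group 1 = 'c'; at [17:22] match 'kkkkk', group 1 = 'k'; ….
One capturing group, so `findall` returns just the captured substring from each match — 6 in all.

['q', '2', 'u', 'c', 'k', 'f']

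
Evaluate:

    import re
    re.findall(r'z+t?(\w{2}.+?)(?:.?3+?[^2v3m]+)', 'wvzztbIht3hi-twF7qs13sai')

This matches one or more of the literal 'z', then optionally a literal 't'; then exactly 2 of a word character, then one or more of any character (lazy) (captured); then optionally any character, then one or more of a literal '3' (lazy), then one or more of any character except [2v3m] (non-capturing group).
Lazy quantifiers expand one character at a time until the remainder of the pattern can match.
Scanning left to right: at [2:20] match 'zztbIht3hi-twF7qs1', group 1 = 'bIh'.
One capturing group, so `findall` returns just the captured substring from the one match — 1 in all.

['bIh']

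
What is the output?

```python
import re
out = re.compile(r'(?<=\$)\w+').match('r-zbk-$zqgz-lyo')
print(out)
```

The positive lookaround only admits positions where the adjacent text matches; those characters stay outside the span.
With `match`, the pattern is implicitly anchored at the beginning.
Here position 0 doesn't satisfy it, so the call returns None.

None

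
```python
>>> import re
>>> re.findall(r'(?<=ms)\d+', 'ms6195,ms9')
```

['6195', '9']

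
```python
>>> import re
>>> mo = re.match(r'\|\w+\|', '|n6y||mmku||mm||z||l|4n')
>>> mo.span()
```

(0, 5)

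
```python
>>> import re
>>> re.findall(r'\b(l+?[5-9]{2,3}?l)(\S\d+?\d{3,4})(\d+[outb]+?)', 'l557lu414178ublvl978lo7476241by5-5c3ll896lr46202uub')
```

Because the quantifier is non-greedy, it stops expanding at the earliest point where the rest of the pattern can succeed.
Multiple groups make `findall` return tuples — one 3-tuple for the one match.

[('l557l', 'u41417', '8u')]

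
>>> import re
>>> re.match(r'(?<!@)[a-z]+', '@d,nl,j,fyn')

None

A negative assertion filters positions out without eating any characters.
`match` is anchored at position 0; if the pattern doesn't fit there, it returns None.
Here the string doesn't start with a match, so the call returns None.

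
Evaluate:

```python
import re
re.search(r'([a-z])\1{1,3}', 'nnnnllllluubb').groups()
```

('n',)

The match spans [0:4] → 'nnnn'.
Captured: group 1 = 'n'.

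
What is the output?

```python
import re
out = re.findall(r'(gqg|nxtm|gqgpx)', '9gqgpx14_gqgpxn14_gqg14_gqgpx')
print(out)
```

['gqg', 'gqg', 'gqg', 'gqg']

`|` is ordered: at each position the engine commits to the first alternative that works.
Walking the string: at [1:4] match 'gqg', group 1 = 'gqg'; at [9:12] match 'gqg', group 1 = 'gqg'; at [18:21] match 'gqg', group 1 = 'gqg'; at [24:27] match 'gqg', group 1 = 'gqg'.
With a single group, `findall` returns only what that group captured — 4 items.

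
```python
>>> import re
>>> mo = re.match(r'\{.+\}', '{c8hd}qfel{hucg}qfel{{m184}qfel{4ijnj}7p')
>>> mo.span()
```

(0, 38)

`match` is anchored at position 0; if the pattern doesn't fit there, it returns None.
The match spans [0:38] → '{c8hd}qfel{hucg}qfel{{m184}qfel{4ijnj}'.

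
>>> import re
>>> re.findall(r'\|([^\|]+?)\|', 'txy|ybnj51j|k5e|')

Matches: at [3:12] match '|ybnj51j|', group 1 = 'ybnj51j'.
With a single group, `findall` returns only what that group captured — 1 item.

['ybnj51j']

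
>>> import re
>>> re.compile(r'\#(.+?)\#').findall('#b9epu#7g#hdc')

Walking the string: at [0:7] match '#b9epu#', group 1 = 'b9epu'.
`findall` collects group 1 from the one match (1 total).

['b9epu']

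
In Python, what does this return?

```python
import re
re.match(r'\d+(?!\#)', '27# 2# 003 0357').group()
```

Because the assertion is negative and zero-width, positions next to the forbidden text are skipped.
`re.match` only tries the pattern at the start of the string.
The match spans [0:1] → '2'.

'2'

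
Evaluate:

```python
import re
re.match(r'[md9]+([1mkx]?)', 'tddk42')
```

None

`re.match` won't scan ahead — the pattern has to work from the very first character.
Here the pattern fails at index 0, so the call returns None.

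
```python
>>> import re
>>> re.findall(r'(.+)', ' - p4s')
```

With a single group, `findall` returns only what that group captured — 1 item.

[' - p4s']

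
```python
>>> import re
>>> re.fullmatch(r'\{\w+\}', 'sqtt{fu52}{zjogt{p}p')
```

None

`re.fullmatch` is like wrapping the pattern in `^…$` (in single-line mode).
Here there's no way to consume every character, so the call returns None.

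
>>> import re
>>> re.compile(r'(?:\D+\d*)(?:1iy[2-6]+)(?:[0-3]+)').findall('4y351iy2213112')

No capturing groups, so `findall` returns the 1 full match string.

['y351iy2213112']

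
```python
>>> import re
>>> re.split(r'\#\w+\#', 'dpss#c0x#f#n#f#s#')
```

['dpss', 'f', 'f', '']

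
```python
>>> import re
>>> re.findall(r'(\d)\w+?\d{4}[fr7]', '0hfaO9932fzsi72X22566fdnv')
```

The pattern matches a digit (captured); then one or more of a word character (lazy); then exactly 4 of a digit, then one of [fr7].
Scanning left to right: at [0:10] match '0hfaO9932f', group 1 = '0'; at [13:22] match '72X22566f', group 1 = '7'.
`findall` collects group 1 from each match (2 total).

['0', '7']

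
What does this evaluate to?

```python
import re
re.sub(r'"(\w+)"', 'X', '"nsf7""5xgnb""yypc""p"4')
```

'XXXX4'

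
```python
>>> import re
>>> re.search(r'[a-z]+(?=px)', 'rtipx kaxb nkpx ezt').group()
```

Lookahead/lookbehind check context without consuming it, so the matched span excludes the asserted characters.
`re.search` tries every starting position until one works.
The match spans [0:3] → 'rti'.

'rti'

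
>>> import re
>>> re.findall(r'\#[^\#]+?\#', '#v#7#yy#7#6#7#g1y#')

['#v#', '#yy#', '#6#', '#g1y#']

No capturing groups, so `findall` returns the 4 full match strings.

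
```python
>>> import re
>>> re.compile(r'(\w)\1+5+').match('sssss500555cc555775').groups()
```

The match spans [0:6] → 'sssss5'.
Captured: group 1 = 's'.

('s',)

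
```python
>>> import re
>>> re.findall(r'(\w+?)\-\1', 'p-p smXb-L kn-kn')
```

`\1` has to match the exact text group 1 already captured.
Scanning left to right: at [0:3] match 'p-p', group 1 = 'p'; at [11:16] match 'kn-kn', group 1 = 'kn'.
With a single group, `findall` returns only what that group captured — 2 items.

['p', 'kn']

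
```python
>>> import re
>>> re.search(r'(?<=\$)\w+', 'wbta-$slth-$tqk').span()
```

(6, 10)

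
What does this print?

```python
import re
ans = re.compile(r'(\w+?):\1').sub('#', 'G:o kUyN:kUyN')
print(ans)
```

G:o #

`\1` has to match the exact text group 1 already captured.
Matches: at [4:13] → 'kUyN:kUyN'.
Every occurrence is swapped for '#'.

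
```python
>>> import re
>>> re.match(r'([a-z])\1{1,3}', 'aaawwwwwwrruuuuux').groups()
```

('a',)

`\1` is not a pattern — it's the concrete string captured by group 1, re-applied verbatim.
`match` is anchored at position 0; if the pattern doesn't fit there, it returns None.
The match spans [0:3] → 'aaa'.
Captured: group 1 = 'a'.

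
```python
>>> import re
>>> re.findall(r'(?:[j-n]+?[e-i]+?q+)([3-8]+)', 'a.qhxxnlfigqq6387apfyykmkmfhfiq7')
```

The pattern matches one or more of a character in [j-n] (lazy), then one or more of a character in [e-i] (lazy), then one or more of a literal 'q' (non-capturing group); then one or more of a character in [3-8] (captured).
Matches: at [6:17] match 'nlfigqq6387', group 1 = '6387'; at [22:32] match 'kmkmfhfiq7', group 1 = '7'.
Because there's exactly one group, `findall` drops the full match and keeps group 1 from each hit.

['6387', '7']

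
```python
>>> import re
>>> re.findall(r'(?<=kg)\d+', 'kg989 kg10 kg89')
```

['989', '10', '89']

Because the assertion is zero-width, the text it checks is not consumed and won't appear in the result.
`findall` yields the raw match text (3 of them) because the pattern has no groups.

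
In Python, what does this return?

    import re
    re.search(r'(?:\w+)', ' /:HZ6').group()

'HZ6'

The pattern matches one or more of a word character (non-capturing group).
Unlike `match`, `search` isn't anchored — it looks for the pattern anywhere in the string.
The match spans [3:6] → 'HZ6'.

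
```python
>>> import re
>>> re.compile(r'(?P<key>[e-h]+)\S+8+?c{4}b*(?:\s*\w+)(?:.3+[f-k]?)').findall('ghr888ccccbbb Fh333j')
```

['gh']

The pattern matches one or more of a character in [e-h] (captured as 'key'); then one or more of a non-whitespace character, then one or more of the literal '8' (lazy); then exactly 4 of a literal 'c', then zero or more of a literal 'b'; then zero or more of whitespace, then one or more of a word character (non-capturing group); then any character, then one or more of the literal '3', then optionally a character in [f-k] (non-capturing group).
Matches: at [0:20] match 'ghr888ccccbbb Fh333j', group 1 = 'gh'.
`findall` collects group 1 from the one match (1 total).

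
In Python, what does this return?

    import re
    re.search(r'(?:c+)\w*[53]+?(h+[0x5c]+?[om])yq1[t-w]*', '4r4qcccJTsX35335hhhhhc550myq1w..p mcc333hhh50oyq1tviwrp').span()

(4, 30)

This matches one or more of a literal 'c' (non-capturing group); then zero or more of a word character, then one or more of one of [53] (lazy); then one or more of the literal 'h', then one or more of one of [0x5c] (lazy), then one of [om] (captured); then the literal 'yq1', then zero or more of a character in [t-w].
`search` walks the string left to right and returns the first match it finds.
The match spans [4:30] → 'cccJTsX35335hhhhhc550myq1w'.
Captured: group 1 = 'hhhhhc550m'.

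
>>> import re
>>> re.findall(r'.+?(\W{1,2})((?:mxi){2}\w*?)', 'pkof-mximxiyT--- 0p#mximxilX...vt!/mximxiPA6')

Because the quantifier is non-greedy, it stops expanding at the earliest point where the rest of the pattern can succeed.
Multiple groups make `findall` return tuples — one 2-tuple for each match.

[('-', 'mximxi'), ('#', 'mximxi'), ('!/', 'mximxi')]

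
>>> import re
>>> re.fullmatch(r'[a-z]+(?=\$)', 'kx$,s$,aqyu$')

`re.fullmatch` requires the pattern to consume the entire string.
Here the pattern can't cover the whole string, so the call returns None.

None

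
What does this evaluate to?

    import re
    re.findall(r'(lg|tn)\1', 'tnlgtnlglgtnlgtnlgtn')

['lg']

`\1` has to match the exact text group 1 already captured.
Walking the string: at [6:10] match 'lglg', group 1 = 'lg'.
`findall` collects group 1 from the one match (1 total).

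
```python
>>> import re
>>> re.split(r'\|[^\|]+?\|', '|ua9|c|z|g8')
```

Splitting on the pattern gives 3 pieces.

['', 'c', 'g8']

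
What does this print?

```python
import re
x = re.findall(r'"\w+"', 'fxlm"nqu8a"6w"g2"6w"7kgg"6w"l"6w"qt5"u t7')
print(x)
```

['"nqu8a"', '"g2"', '"7kgg"', '"l"', '"qt5"']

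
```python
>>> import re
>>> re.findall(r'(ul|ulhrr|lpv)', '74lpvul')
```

With a single group, `findall` returns only what that group captured — 2 items.

['lpv', 'ul']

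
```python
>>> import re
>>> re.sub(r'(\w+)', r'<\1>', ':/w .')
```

':/<w> .'

Pattern: one or more of a word character (captured).
The replacement refers to a captured group, so each match is rewritten using its own captured text.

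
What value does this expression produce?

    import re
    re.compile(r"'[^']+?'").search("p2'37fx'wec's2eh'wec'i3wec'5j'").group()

"'37fx'"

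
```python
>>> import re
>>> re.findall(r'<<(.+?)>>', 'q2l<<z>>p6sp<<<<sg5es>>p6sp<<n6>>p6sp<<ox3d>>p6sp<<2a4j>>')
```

Lazy quantifiers expand one character at a time until the remainder of the pattern can match.
Walking the string: at [3:8] match '<<z>>', group 1 = 'z'; at [12:23] match '<<<<sg5es>>', group 1 = '<<sg5es'; at [27:33] match '<<n6>>', group 1 = 'n6'; at [37:45] match '<<ox3d>>', group 1 = 'ox3d'; at [49:57] match '<<2a4j>>', group 1 = '2a4j'.
With a single group, `findall` returns only what that group captured — 5 items.

['z', '<<sg5es', 'n6', 'ox3d', '2a4j']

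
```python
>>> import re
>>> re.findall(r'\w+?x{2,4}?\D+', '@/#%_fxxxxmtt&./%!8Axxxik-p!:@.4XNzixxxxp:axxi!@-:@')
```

['_fxxxxmtt&./%!', '8Axxxik-p!:@.', '4XNzixxxxp:axxi!@-:@']

No capturing groups, so `findall` returns the 3 full match strings.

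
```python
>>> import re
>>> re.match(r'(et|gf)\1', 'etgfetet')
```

None

`re.match` won't scan ahead — the pattern has to work from the very first character.
Here the pattern fails at index 0, so the call returns None.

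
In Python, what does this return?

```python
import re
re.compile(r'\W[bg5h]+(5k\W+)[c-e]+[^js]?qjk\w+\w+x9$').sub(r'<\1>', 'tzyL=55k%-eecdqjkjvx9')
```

'tzyL<5k%->'

Pattern: a non-word character, then one or more of one of [bg5h]; then the literal '5k', then one or more of a non-word character (captured); then one or more of a character in [c-e]; then optionally any character except [js], then the literal 'qjk'; then one or more of a word character, then one or more of a word character, then the literal 'x9'; then anchored at the end.
Each match is replaced using the text its own group 1 captured.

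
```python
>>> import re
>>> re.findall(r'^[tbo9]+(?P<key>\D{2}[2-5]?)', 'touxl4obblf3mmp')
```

['ux']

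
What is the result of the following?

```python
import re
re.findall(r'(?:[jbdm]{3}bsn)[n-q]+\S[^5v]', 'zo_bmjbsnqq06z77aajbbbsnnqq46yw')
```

['bmjbsnqq06', 'jbbbsnnqq46']

This matches exactly 3 of one of [jbdm], then the literal 'bsn' (non-capturing group); then one or more of a character in [n-q], then a non-whitespace character, then any character except [5v].
Matches: at [3:13] → 'bmjbsnqq06'; at [18:29] → 'jbbbsnnqq46'.
No capturing groups, so `findall` returns the 2 full match strings.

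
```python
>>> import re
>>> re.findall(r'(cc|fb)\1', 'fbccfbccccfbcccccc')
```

`\1` has to match the exact text group 1 already captured.
Matches: at [6:10] match 'cccc', group 1 = 'cc'; at [12:16] match 'cccc', group 1 = 'cc'.
`findall` collects group 1 from each match (2 total).

['cc', 'cc']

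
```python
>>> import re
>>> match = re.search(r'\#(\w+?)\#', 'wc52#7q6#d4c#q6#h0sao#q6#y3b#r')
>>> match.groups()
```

('7q6',)

The match spans [4:9] → '#7q6#'.
Captured: group 1 = '7q6'.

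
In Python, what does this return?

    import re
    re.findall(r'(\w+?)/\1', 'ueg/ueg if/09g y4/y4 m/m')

['ueg', 'y4', 'm']

A backreference is literal: `\1` must see the identical characters the first group matched.
Scanning left to right: at [0:7] match 'ueg/ueg', group 1 = 'ueg'; at [15:20] match 'y4/y4', group 1 = 'y4'; at [21:24] match 'm/m', group 1 = 'm'.
`findall` collects group 1 from each match (3 total).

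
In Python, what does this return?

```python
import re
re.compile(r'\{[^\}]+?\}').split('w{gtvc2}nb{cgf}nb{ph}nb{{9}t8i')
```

['w', 'nb', 'nb', 'nb', 't8i']

Matches to split on: at [1:8] → '{gtvc2}'; at [10:15] → '{cgf}'; at [17:21] → '{ph}'; at [23:27] → '{{9}'.
Splitting on the pattern gives 5 pieces.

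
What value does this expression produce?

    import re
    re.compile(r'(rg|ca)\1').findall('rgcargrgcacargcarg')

['rg', 'ca']

After group 1 captures some text, `\1` only succeeds where that same text appears again.
Because there's exactly one group, `findall` drops the full match and keeps group 1 from each hit.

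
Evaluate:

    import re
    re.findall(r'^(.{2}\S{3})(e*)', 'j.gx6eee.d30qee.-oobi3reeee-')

[('j.gx6', 'eee')]

Pattern: anchored at the start of the string; then exactly 2 of any character, then exactly 3 of a non-whitespace character (captured); then zero or more of a literal 'e' (captured).
Scanning left to right: at [0:8] match 'j.gx6eee', groups = ('j.gx6', 'eee').
2 groups means the one result is a tuple of 2 captured strings — 1 here.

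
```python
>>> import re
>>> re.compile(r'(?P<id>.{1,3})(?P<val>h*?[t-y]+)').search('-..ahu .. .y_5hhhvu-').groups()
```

('..a', 'hu')

The match spans [1:6] → '..ahu'.
Captured: group 1 = '..a', group 2 = 'hu'.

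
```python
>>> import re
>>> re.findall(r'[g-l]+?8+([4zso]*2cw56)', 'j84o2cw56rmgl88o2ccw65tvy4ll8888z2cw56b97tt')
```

Pattern: one or more of a character in [g-l] (lazy); then one or more of a literal '8'; then zero or more of one of [4zso], then the literal '2c', then the literal 'w56' (captured).
Matches: at [0:9] match 'j84o2cw56', group 1 = '4o2cw56'; at [26:38] match 'll8888z2cw56', group 1 = 'z2cw56'.
One capturing group, so `findall` returns just the captured substring from each match — 2 in all.

['4o2cw56', 'z2cw56']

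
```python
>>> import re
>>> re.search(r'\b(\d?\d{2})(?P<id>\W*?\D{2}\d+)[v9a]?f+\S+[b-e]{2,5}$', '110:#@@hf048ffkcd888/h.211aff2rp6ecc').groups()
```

('110', ':#@@hf048')

The pattern matches a word boundary (`\b`, zero-width); then optionally a digit, then exactly 2 of a digit (captured); then zero or more of a non-word character (lazy), then exactly 2 of a non-digit, then one or more of a digit (captured as 'id'); then optionally one of [v9a], then one or more of the literal 'f'; then one or more of a non-whitespace character; then 2 to 5 of a character in [b-e]; then anchored at the end.
`re.search` tries every starting position until one works.
The match spans [0:36] → '110:#@@hf048ffkcd888/h.211aff2rp6ecc'.
Captured: group 1 = '110', group 2 = ':#@@hf048'.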